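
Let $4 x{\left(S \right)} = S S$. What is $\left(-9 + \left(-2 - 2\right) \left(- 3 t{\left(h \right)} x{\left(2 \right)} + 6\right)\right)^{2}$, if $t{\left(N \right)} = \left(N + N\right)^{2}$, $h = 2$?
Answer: $25281$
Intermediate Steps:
$x{\left(S \right)} = \frac{S^{2}}{4}$ ($x{\left(S \right)} = \frac{S S}{4} = \frac{S^{2}}{4}$)
$t{\left(N \right)} = 4 N^{2}$ ($t{\left(N \right)} = \left(2 N\right)^{2} = 4 N^{2}$)
$\left(-9 + \left(-2 - 2\right) \left(- 3 t{\left(h \right)} x{\left(2 \right)} + 6\right)\right)^{2} = \left(-9 + \left(-2 - 2\right) \left(- 3 \cdot 4 \cdot 2^{2} \frac{2^{2}}{4} + 6\right)\right)^{2} = \left(-9 - 4 \left(- 3 \cdot 4 \cdot 4 \cdot \frac{1}{4} \cdot 4 + 6\right)\right)^{2} = \left(-9 - 4 \left(\left(-3\right) 16 \cdot 1 + 6\right)\right)^{2} = \left(-9 - 4 \left(\left(-48\right) 1 + 6\right)\right)^{2} = \left(-9 - 4 \left(-48 + 6\right)\right)^{2} = \left(-9 - -168\right)^{2} = \left(-9 + 168\right)^{2} = 159^{2} = 25281$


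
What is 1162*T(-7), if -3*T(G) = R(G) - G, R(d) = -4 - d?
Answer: -11620/3 ≈ -3873.3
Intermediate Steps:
T(G) = 4/3 + 2*G/3 (T(G) = -((-4 - G) - G)/3 = -(-4 - 2*G)/3 = 4/3 + 2*G/3)
1162*T(-7) = 1162*(4/3 + (2/3)*(-7)) = 1162*(4/3 - 14/3) = 1162*(-10/3) = -11620/3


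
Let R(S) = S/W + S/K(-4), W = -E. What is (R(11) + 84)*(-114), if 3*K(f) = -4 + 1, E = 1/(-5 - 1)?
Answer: -15846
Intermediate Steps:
E = -⅙ (E = 1/(-6) = -⅙ ≈ -0.16667)
W = ⅙ (W = -1*(-⅙) = ⅙ ≈ 0.16667)
K(f) = -1 (K(f) = (-4 + 1)/3 = (⅓)*(-3) = -1)
R(S) = 5*S (R(S) = S/(⅙) + S/(-1) = S*6 + S*(-1) = 6*S - S = 5*S)
(R(11) + 84)*(-114) = (5*11 + 84)*(-114) = (55 + 84)*(-114) = 139*(-114) = -15846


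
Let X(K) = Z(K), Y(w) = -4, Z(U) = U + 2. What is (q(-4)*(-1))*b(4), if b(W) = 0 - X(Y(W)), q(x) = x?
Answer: 8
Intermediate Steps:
Z(U) = 2 + U
X(K) = 2 + K
b(W) = 2 (b(W) = 0 - (2 - 4) = 0 - 1*(-2) = 0 + 2 = 2)
(q(-4)*(-1))*b(4) = -4*(-1)*2 = 4*2 = 8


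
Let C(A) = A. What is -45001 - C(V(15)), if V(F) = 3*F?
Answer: -45046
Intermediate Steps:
-45001 - C(V(15)) = -45001 - 3*15 = -45001 - 1*45 = -45001 - 45 = -45046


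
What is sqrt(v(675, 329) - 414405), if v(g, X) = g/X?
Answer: 3*I*sqrt(4983932170)/329 ≈ 643.74*I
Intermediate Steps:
sqrt(v(675, 329) - 414405) = sqrt(675/329 - 414405) = sqrt(-136338570/329) = 3*I*sqrt(4983932170)/329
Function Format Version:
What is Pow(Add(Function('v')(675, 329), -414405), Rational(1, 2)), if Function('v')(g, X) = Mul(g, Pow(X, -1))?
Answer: Mul(Rational(3, 329), I, Pow(4983932170, Rational(1, 2))) ≈ Mul(643.74, I)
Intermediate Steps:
Pow(Add(Function('v')(675, 329), -414405), Rational(1, 2)) = Pow(Add(Mul(675, Pow(329, -1)), -414405), Rational(1, 2)) = Pow(Add(Mul(675, Rational(1, 329)), -414405), Rational(1, 2)) = Pow(Add(Rational(675, 329), -414405), Rational(1, 2)) = Pow(Rational(-136338570, 329), Rational(1, 2)) = Mul(Rational(3, 329), I, Pow(4983932170, Rational(1, 2)))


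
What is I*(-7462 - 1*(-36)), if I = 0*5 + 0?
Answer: 0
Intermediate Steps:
I = 0 (I = 0 + 0 = 0)
I*(-7462 - 1*(-36)) = 0*(-7462 - 1*(-36)) = 0*(-7462 + 36) = 0*(-7426) = 0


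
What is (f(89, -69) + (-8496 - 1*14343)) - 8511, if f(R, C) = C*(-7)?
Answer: -30867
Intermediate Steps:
f(R, C) = -7*C
(f(89, -69) + (-8496 - 1*14343)) - 8511 = (-7*(-69) + (-8496 - 1*14343)) - 8511 = (483 + (-8496 - 14343)) - 8511 = (483 - 22839) - 8511 = -22356 - 8511 = -30867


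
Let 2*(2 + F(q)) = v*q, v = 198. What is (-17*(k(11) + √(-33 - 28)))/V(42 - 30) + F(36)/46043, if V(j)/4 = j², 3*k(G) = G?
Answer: -2454905/79562304 - 17*I*√61/576 ≈ -0.030855 - 0.23051*I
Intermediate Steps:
k(G) = G/3
F(q) = -2 + 99*q (F(q) = -2 + (198*q)/2 = -2 + 99*q)
V(j) = 4*j²
(-17*(k(11) + √(-33 - 28)))/V(42 - 30) + F(36)/46043 = (-17*((⅓)*11 + √(-33 - 28)))/((4*(42 - 30)²)) + (-2 + 99*36)/46043 = (-17*(11/3 + √(-61)))/((4*12²)) + (-2 + 3564)*(1/46043) = (-17*(11/3 + I*√61))/((4*144)) + 3562*(1/46043) = (-187/3 - 17*I*√61)/576 + 3562/46043 = (-187/3 - 17*I*√61)*(1/576) + 3562/46043 = (-187/1728 - 17*I*√61/576) + 3562/46043 = -2454905/79562304 - 17*I*√61/576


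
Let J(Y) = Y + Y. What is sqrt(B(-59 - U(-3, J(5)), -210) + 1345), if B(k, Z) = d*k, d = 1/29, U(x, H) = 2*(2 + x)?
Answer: 2*sqrt(282373)/29 ≈ 36.647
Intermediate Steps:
J(Y) = 2*Y
U(x, H) = 4 + 2*x
d = 1/29 ≈ 0.034483
B(k, Z) = k/29
sqrt(B(-59 - U(-3, J(5)), -210) + 1345) = sqrt((-59 - (4 + 2*(-3)))/29 + 1345) = sqrt((-59 - (4 - 6))/29 + 1345) = sqrt((-59 - 1*(-2))/29 + 1345) = sqrt((-59 + 2)/29 + 1345) = sqrt((1/29)*(-57) + 1345) = sqrt(-57/29 + 1345) = sqrt(38948/29) = 2*sqrt(282373)/29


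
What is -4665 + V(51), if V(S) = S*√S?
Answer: -4665 + 51*√51 ≈ -4300.8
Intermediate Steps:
V(S) = S^(3/2)
-4665 + V(51) = -4665 + 51^(3/2) = -4665 + 51*√51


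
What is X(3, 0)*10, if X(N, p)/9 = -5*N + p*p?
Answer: -1350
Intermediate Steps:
X(N, p) = -45*N + 9*p² (X(N, p) = 9*(-5*N + p*p) = 9*(-5*N + p²) = 9*(p² - 5*N) = -45*N + 9*p²)
X(3, 0)*10 = (-45*3 + 9*0²)*10 = (-135 + 9*0)*10 = (-135 + 0)*10 = -135*10 = -1350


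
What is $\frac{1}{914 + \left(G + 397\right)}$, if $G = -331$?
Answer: $\frac{1}{980} \approx 0.0010204$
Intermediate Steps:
$\frac{1}{914 + \left(G + 397\right)} = \frac{1}{914 + \left(-331 + 397\right)} = \frac{1}{914 + 66} = \frac{1}{980}$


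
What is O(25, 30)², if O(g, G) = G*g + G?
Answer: 608400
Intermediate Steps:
O(g, G) = G + G*g
O(25, 30)² = (30*(1 + 25))² = (30*26)² = 780² = 608400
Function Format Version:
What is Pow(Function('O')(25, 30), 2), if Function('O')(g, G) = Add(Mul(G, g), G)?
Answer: 608400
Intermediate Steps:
Function('O')(g, G) = Add(G, Mul(G, g))
Pow(Function('O')(25, 30), 2) = Pow(Mul(30, Add(1, 25)), 2) = Pow(Mul(30, 26), 2) = Pow(780, 2) = 608400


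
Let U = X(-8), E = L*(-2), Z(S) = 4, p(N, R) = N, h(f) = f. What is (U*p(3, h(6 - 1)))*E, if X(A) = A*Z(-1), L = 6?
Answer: 1152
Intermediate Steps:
X(A) = 4*A (X(A) = A*4 = 4*A)
E = -12 (E = 6*(-2) = -12)
U = -32 (U = 4*(-8) = -32)
(U*p(3, h(6 - 1)))*E = -32*3*(-12) = -96*(-12) = 1152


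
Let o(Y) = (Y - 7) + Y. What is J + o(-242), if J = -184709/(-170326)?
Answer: -83445357/170326 ≈ -489.92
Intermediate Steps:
o(Y) = -7 + 2*Y (o(Y) = (-7 + Y) + Y = -7 + 2*Y)
J = 184709/170326 (J = -184709*(-1/170326) = 184709/170326 ≈ 1.0844)
J + o(-242) = 184709/170326 + (-7 + 2*(-242)) = 184709/170326 + (-7 - 484) = 184709/170326 - 491 = -83445357/170326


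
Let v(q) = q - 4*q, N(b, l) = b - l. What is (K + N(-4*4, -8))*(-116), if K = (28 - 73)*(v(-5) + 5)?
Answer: 105328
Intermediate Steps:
v(q) = -3*q
K = -900 (K = (28 - 73)*(-3*(-5) + 5) = -45*(15 + 5) = -45*20 = -900)
(K + N(-4*4, -8))*(-116) = (-900 + (-4*4 - 1*(-8)))*(-116) = (-900 + (-16 + 8))*(-116) = (-900 - 8)*(-116) = -908*(-116) = 105328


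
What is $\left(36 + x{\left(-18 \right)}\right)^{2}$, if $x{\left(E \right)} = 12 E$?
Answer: $32400$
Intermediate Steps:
$\left(36 + x{\left(-18 \right)}\right)^{2} = \left(36 + 12 \left(-18\right)\right)^{2} = \left(36 - 216\right)^{2} = \left(-180\right)^{2} = 32400$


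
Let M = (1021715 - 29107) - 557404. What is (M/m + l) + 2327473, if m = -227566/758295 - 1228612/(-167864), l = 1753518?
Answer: 925389880031730469/223362549379 ≈ 4.1430e+6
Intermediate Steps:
M = 435204 (M = 992608 - 557404 = 435204)
m = 223362549379/31822607970 (m = -227566*1/758295 - 1228612*(-1/167864) = -227566/758295 + 307153/41966 = 223362549379/31822607970 ≈ 7.0190)
(M/m + l) + 2327473 = (435204/(223362549379/31822607970) + 1753518) + 2327473 = (435204*(31822607970/223362549379) + 1753518) + 2327473 = (13849326278975880/223362549379 + 1753518) + 2327473 = 405519577140941202/223362549379 + 2327473 = 925389880031730469/223362549379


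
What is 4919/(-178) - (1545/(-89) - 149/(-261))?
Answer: -503891/46458 ≈ -10.846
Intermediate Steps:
4919/(-178) - (1545/(-89) - 149/(-261)) = 4919*(-1/178) - (1545*(-1/89) - 149*(-1/261)) = -4919/178 - (-1545/89 + 149/261) = -4919/178 - 1*(-389984/23229) = -4919/178 + 389984/23229 = -503891/46458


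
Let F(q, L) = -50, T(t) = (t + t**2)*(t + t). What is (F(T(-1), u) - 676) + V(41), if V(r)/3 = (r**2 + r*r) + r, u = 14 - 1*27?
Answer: 9483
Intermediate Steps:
T(t) = 2*t*(t + t**2) (T(t) = (t + t**2)*(2*t) = 2*t*(t + t**2))
u = -13 (u = 14 - 27 = -13)
V(r) = 3*r + 6*r**2 (V(r) = 3*((r**2 + r*r) + r) = 3*((r**2 + r**2) + r) = 3*(2*r**2 + r) = 3*(r + 2*r**2) = 3*r + 6*r**2)
(F(T(-1), u) - 676) + V(41) = (-50 - 676) + 3*41*(1 + 2*41) = -726 + 3*41*(1 + 82) = -726 + 3*41*83 = -726 + 10209 = 9483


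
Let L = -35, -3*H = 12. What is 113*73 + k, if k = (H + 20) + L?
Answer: 8230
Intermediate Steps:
H = -4 (H = -⅓*12 = -4)
k = -19 (k = (-4 + 20) - 35 = 16 - 35 = -19)
113*73 + k = 113*73 - 19 = 8249 - 19 = 8230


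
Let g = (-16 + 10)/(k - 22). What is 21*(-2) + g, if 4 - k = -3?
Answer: -208/5 ≈ -41.600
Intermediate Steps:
k = 7 (k = 4 - 1*(-3) = 4 + 3 = 7)
g = 2/5 (g = (-16 + 10)/(7 - 22) = -6/(-15) = -6*(-1/15) = 2/5 ≈ 0.40000)
21*(-2) + g = 21*(-2) + 2/5 = -42 + 2/5 = -208/5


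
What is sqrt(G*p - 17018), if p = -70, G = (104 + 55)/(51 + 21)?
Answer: I*sqrt(618213)/6 ≈ 131.04*I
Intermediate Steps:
G = 53/24 (G = 159/72 = 159*(1/72) = 53/24 ≈ 2.2083)
sqrt(G*p - 17018) = sqrt((53/24)*(-70) - 17018) = sqrt(-1855/12 - 17018) = sqrt(-206071/12) = I*sqrt(618213)/6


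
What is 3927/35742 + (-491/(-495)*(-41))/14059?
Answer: 1267108373/11844566910 ≈ 0.10698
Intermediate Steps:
3927/35742 + (-491/(-495)*(-41))/14059 = 3927*(1/35742) + (-491*(-1/495)*(-41))*(1/14059) = 187/1702 + ((491/495)*(-41))*(1/14059) = 187/1702 - 20131/495*1/14059 = 187/1702 - 20131/6959205 = 1267108373/11844566910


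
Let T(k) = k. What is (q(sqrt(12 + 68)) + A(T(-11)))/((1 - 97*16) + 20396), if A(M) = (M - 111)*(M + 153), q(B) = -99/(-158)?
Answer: -2737093/2977510 ≈ -0.91926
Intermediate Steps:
q(B) = 99/158 (q(B) = -99*(-1/158) = 99/158)
A(M) = (-111 + M)*(153 + M)
(q(sqrt(12 + 68)) + A(T(-11)))/((1 - 97*16) + 20396) = (99/158 + (-16983 + (-11)**2 + 42*(-11)))/((1 - 97*16) + 20396) = (99/158 + (-16983 + 121 - 462))/((1 - 1552) + 20396) = (99/158 - 17324)/(-1551 + 20396) = -2737093/158/18845 = -2737093/158*1/18845 = -2737093/2977510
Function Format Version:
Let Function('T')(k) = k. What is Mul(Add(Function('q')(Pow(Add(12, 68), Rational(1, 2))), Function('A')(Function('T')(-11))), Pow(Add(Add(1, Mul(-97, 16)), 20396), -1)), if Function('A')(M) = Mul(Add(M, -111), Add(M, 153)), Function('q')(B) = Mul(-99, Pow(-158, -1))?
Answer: Rational(-2737093, 2977510) ≈ -0.91926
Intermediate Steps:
Function('q')(B) = Rational(99, 158) (Function('q')(B) = Mul(-99, Rational(-1, 158)) = Rational(99, 158))
Function('A')(M) = Mul(Add(-111, M), Add(153, M))
Mul(Add(Function('q')(Pow(Add(12, 68), Rational(1, 2))), Function('A')(Function('T')(-11))), Pow(Add(Add(1, Mul(-97, 16)), 20396), -1)) = Mul(Add(Rational(99, 158), Add(-16983, Pow(-11, 2), Mul(42, -11))), Pow(Add(Add(1, Mul(-97, 16)), 20396), -1)) = Mul(Add(Rational(99, 158), Add(-16983, 121, -462)), Pow(Add(Add(1, -1552), 20396), -1)) = Mul(Add(Rational(99, 158), -17324), Pow(Add(-1551, 20396), -1)) = Mul(Rational(-2737093, 158), Pow(18845, -1)) = Mul(Rational(-2737093, 158), Rational(1, 18845)) = Rational(-2737093, 2977510)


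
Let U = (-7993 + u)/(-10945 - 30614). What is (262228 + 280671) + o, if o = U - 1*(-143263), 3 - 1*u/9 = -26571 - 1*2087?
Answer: 4073708086/5937 ≈ 6.8616e+5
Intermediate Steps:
u = 257949 (u = 27 - 9*(-26571 - 1*2087) = 27 - 9*(-26571 - 2087) = 27 - 9*(-28658) = 27 + 257922 = 257949)
U = -35708/5937 (U = (-7993 + 257949)/(-10945 - 30614) = 249956/(-41559) = 249956*(-1/41559) = -35708/5937 ≈ -6.0145)
o = 850516723/5937 (o = -35708/5937 - 1*(-143263) = -35708/5937 + 143263 = 850516723/5937 ≈ 1.4326e+5)
(262228 + 280671) + o = (262228 + 280671) + 850516723/5937 = 542899 + 850516723/5937 = 4073708086/5937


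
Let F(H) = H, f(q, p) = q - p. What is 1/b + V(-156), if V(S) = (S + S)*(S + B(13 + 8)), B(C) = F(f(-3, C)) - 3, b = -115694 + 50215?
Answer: 3738588983/65479 ≈ 57096.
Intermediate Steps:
b = -65479
B(C) = -6 - C (B(C) = (-3 - C) - 3 = -6 - C)
V(S) = 2*S*(-27 + S) (V(S) = (S + S)*(S + (-6 - (13 + 8))) = (2*S)*(S + (-6 - 1*21)) = (2*S)*(S + (-6 - 21)) = (2*S)*(S - 27) = (2*S)*(-27 + S) = 2*S*(-27 + S))
1/b + V(-156) = 1/(-65479) + 2*(-156)*(-27 - 156) = -1/65479 + 2*(-156)*(-183) = -1/65479 + 57096 = 3738588983/65479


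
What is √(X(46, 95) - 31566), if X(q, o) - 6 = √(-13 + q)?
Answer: √(-31560 + √33) ≈ 177.64*I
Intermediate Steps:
X(q, o) = 6 + √(-13 + q)
√(X(46, 95) - 31566) = √((6 + √(-13 + 46)) - 31566) = √((6 + √33) - 31566) = √(-31560 + √33)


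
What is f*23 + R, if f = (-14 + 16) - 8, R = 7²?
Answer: -89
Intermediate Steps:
R = 49
f = -6 (f = 2 - 8 = -6)
f*23 + R = -6*23 + 49 = -138 + 49 = -89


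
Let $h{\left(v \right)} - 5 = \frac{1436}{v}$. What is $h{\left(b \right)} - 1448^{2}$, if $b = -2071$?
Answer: $- \frac{4342265065}{2071} \approx -2.0967 \cdot 10^{6}$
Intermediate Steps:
$h{\left(v \right)} = 5 + \frac{1436}{v}$
$h{\left(b \right)} - 1448^{2} = \left(5 + \frac{1436}{-2071}\right) - 1448^{2} = \left(5 + 1436 \left(- \frac{1}{2071}\right)\right) - 2096704 = \left(5 - \frac{1436}{2071}\right) - 2096704 = \frac{8919}{2071} - 2096704 = - \frac{4342265065}{2071}$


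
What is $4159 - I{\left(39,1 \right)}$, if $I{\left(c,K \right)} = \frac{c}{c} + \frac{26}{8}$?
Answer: $\frac{16619}{4} \approx 4154.8$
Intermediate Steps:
$I{\left(c,K \right)} = \frac{17}{4}$ ($I{\left(c,K \right)} = 1 + 26 \cdot \frac{1}{8} = 1 + \frac{13}{4} = \frac{17}{4}$)
$4159 - I{\left(39,1 \right)} = 4159 - \frac{17}{4} = \frac{16619}{4}$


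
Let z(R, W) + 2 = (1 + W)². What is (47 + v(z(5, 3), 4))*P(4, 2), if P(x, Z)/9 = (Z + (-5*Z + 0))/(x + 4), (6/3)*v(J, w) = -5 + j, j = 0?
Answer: -801/2 ≈ -400.50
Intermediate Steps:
z(R, W) = -2 + (1 + W)²
v(J, w) = -5/2 (v(J, w) = (-5 + 0)/2 = (½)*(-5) = -5/2)
P(x, Z) = -36*Z/(4 + x) (P(x, Z) = 9*((Z + (-5*Z + 0))/(x + 4)) = 9*((Z - 5*Z)/(4 + x)) = 9*((-4*Z)/(4 + x)) = 9*(-4*Z/(4 + x)) = -36*Z/(4 + x))
(47 + v(z(5, 3), 4))*P(4, 2) = (47 - 5/2)*(-36*2/(4 + 4)) = 89*(-36*2/8)/2 = 89*(-36*2*⅛)/2 = (89/2)*(-9) = -801/2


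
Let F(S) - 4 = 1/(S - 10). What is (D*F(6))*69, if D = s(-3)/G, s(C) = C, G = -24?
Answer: 1035/32 ≈ 32.344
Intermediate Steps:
D = 1/8 (D = -3/(-24) = -3*(-1/24) = 1/8 ≈ 0.12500)
F(S) = 4 + 1/(-10 + S) (F(S) = 4 + 1/(S - 10) = 4 + 1/(-10 + S))
(D*F(6))*69 = (((-39 + 4*6)/(-10 + 6))/8)*69 = (((-39 + 24)/(-4))/8)*69 = ((-1/4*(-15))/8)*69 = ((1/8)*(15/4))*69 = (15/32)*69 = 1035/32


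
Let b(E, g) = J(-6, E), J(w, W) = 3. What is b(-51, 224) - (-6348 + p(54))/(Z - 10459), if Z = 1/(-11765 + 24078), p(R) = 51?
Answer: 102936679/42927222 ≈ 2.3979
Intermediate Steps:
b(E, g) = 3
Z = 1/12313 ≈ 8.1215e-5
b(-51, 224) - (-6348 + p(54))/(Z - 10459) = 3 - (-6348 + 51)/(1/12313 - 10459) = 3 - (-6297)/(-128781666/12313) = 3 - (-6297)*(-12313)/128781666 = 3 - 1*25844987/42927222 = 3 - 25844987/42927222 = 102936679/42927222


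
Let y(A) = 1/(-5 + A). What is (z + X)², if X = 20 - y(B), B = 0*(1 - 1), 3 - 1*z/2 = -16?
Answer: 84681/25 ≈ 3387.2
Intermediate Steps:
z = 38 (z = 6 - 2*(-16) = 6 + 32 = 38)
B = 0 (B = 0*0 = 0)
X = 101/5 (X = 20 - 1/(-5 + 0) = 20 - 1/(-5) = 20 - 1*(-⅕) = 20 + ⅕ = 101/5 ≈ 20.200)
(z + X)² = (38 + 101/5)² = (291/5)² = 84681/25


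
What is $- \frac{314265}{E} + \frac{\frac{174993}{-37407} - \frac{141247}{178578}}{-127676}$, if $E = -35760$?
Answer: $\frac{744536056108918207}{84719837059562736} \approx 8.7882$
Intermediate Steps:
$- \frac{314265}{E} + \frac{\frac{174993}{-37407} - \frac{141247}{178578}}{-127676} = - \frac{314265}{-35760} + \frac{\frac{174993}{-37407} - \frac{141247}{178578}}{-127676} = \left(-314265\right) \left(- \frac{1}{35760}\right) + \left(174993 \left(- \frac{1}{37407}\right) - \frac{141247}{178578}\right) \left(- \frac{1}{127676}\right) = \frac{20951}{2384} + \left(- \frac{58331}{12469} - \frac{141247}{178578}\right) \left(- \frac{1}{127676}\right) = \frac{20951}{2384} - - \frac{12177842161}{284294755233432} = \frac{20951}{2384} + \frac{12177842161}{284294755233432} = \frac{744536056108918207}{84719837059562736}$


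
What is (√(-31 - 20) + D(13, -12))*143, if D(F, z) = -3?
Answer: -429 + 143*I*√51 ≈ -429.0 + 1021.2*I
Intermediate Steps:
(√(-31 - 20) + D(13, -12))*143 = (√(-31 - 20) - 3)*143 = (√(-51) - 3)*143 = (I*√51 - 3)*143 = (-3 + I*√51)*143 = -429 + 143*I*√51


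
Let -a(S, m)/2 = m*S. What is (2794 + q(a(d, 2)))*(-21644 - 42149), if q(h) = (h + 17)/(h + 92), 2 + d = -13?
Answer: -27097033645/152 ≈ -1.7827e+8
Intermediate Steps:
d = -15 (d = -2 - 13 = -15)
a(S, m) = -2*S*m (a(S, m) = -2*m*S = -2*S*m)
q(h) = (17 + h)/(92 + h)
(2794 + q(a(d, 2)))*(-21644 - 42149) = (2794 + (17 - 2*(-15)*2)/(92 - 2*(-15)*2))*(-21644 - 42149) = (2794 + (17 + 60)/(92 + 60))*(-63793) = (2794 + 77/152)*(-63793) = (424765/152)*(-63793) = -27097033645/152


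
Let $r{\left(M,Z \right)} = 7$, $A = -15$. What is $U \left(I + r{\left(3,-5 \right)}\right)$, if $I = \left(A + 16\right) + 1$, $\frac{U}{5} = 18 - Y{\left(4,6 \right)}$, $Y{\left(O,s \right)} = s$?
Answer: $540$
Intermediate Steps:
$U = 60$ ($U = 5 \left(18 - 6\right) = 5 \cdot 12 = 60$)
$I = 2$ ($I = \left(-15 + 16\right) + 1 = 1 + 1 = 2$)
$U \left(I + r{\left(3,-5 \right)}\right) = 60 \left(2 + 7\right) = 60 \cdot 9 = 540$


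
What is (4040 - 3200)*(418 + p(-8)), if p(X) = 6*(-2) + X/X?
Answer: 341880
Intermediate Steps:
p(X) = -11 (p(X) = -12 + 1 = -11)
(4040 - 3200)*(418 + p(-8)) = (4040 - 3200)*(418 - 11) = 840*407 = 341880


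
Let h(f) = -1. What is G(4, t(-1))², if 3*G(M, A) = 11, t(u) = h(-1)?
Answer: 121/9 ≈ 13.444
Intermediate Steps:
t(u) = -1
G(M, A) = 11/3 (G(M, A) = (⅓)*11 = 11/3)
G(4, t(-1))² = (11/3)² = 121/9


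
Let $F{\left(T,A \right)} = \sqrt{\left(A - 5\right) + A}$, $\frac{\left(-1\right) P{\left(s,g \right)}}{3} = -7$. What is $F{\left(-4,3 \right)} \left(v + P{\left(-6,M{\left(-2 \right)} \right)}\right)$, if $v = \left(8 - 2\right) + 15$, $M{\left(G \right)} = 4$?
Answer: $42$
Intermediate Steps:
$P{\left(s,g \right)} = 21$ ($P{\left(s,g \right)} = \left(-3\right) \left(-7\right) = 21$)
$v = 21$ ($v = 6 + 15 = 21$)
$F{\left(T,A \right)} = \sqrt{-5 + 2 A}$ ($F{\left(T,A \right)} = \sqrt{\left(-5 + A\right) + A} = \sqrt{-5 + 2 A}$)
$F{\left(-4,3 \right)} \left(v + P{\left(-6,M{\left(-2 \right)} \right)}\right) = \sqrt{-5 + 2 \cdot 3} \left(21 + 21\right) = \sqrt{-5 + 6} \cdot 42 = \sqrt{1} \cdot 42 = 1 \cdot 42 = 42$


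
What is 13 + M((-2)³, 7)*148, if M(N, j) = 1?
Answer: 161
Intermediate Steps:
13 + M((-2)³, 7)*148 = 13 + 1*148 = 13 + 148 = 161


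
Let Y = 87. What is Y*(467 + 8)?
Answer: 41325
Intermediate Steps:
Y*(467 + 8) = 87*(467 + 8) = 87*475 = 41325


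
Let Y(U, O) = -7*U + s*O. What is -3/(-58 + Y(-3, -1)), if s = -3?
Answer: 3/34 ≈ 0.088235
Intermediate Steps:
Y(U, O) = -7*U - 3*O
-3/(-58 + Y(-3, -1)) = -3/(-58 + (-7*(-3) - 3*(-1))) = -3/(-58 + (21 + 3)) = -3/(-58 + 24) = -3/(-34) = -1/34*(-3) = 3/34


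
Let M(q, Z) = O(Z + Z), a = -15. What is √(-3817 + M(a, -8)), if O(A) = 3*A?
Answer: I*√3865 ≈ 62.169*I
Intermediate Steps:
M(q, Z) = 6*Z (M(q, Z) = 3*(Z + Z) = 3*(2*Z) = 6*Z)
√(-3817 + M(a, -8)) = √(-3817 + 6*(-8)) = √(-3817 - 48) = √(-3865) = I*√3865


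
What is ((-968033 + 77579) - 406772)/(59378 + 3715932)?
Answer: -92659/269665 ≈ -0.34361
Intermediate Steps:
((-968033 + 77579) - 406772)/(59378 + 3715932) = (-890454 - 406772)/3775310 = -1297226*1/3775310 = -92659/269665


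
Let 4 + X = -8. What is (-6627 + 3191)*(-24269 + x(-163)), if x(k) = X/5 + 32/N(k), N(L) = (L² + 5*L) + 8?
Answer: 5371153265532/64405 ≈ 8.3396e+7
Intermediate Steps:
X = -12 (X = -4 - 8 = -12)
N(L) = 8 + L² + 5*L
x(k) = -12/5 + 32/(8 + k² + 5*k)
(-6627 + 3191)*(-24269 + x(-163)) = (-6627 + 3191)*(-24269 + 4*(16 - 15*(-163) - 3*(-163)²)/(5*(8 + (-163)² + 5*(-163)))) = -3436*(-24269 + 4*(16 + 2445 - 3*26569)/(5*(8 + 26569 - 815))) = -3436*(-24269 + (⅘)*(16 + 2445 - 79707)/25762) = -3436*(-24269 + (⅘)*(1/25762)*(-77246)) = -3436*(-24269 - 154492/64405) = -3436*(-1563199437/64405) = 5371153265532/64405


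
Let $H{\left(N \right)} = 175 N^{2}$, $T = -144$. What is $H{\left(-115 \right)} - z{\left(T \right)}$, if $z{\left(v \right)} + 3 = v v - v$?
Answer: $2293498$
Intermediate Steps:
$z{\left(v \right)} = -3 + v^{2} - v$ ($z{\left(v \right)} = -3 - \left(v - v v\right) = -3 + \left(v^{2} - v\right) = -3 + v^{2} - v$)
$H{\left(-115 \right)} - z{\left(T \right)} = 175 \left(-115\right)^{2} - \left(-3 + \left(-144\right)^{2} - -144\right) = 175 \cdot 13225 - \left(-3 + 20736 + 144\right) = 2314375 - 20877 = 2293498$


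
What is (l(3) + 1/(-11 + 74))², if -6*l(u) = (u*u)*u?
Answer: 319225/15876 ≈ 20.107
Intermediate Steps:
l(u) = -u³/6 (l(u) = -u*u*u/6 = -u²*u/6 = -u³/6)
(l(3) + 1/(-11 + 74))² = (-⅙*3³ + 1/(-11 + 74))² = (-⅙*27 + 1/63)² = (-9/2 + 1/63)² = (-565/126)² = 319225/15876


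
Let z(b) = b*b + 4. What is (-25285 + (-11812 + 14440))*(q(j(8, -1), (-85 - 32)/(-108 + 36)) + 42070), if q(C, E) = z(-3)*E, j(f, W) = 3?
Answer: -7629268953/8 ≈ -9.5366e+8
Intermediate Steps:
z(b) = 4 + b² (z(b) = b² + 4 = 4 + b²)
q(C, E) = 13*E (q(C, E) = (4 + (-3)²)*E = (4 + 9)*E = 13*E)
(-25285 + (-11812 + 14440))*(q(j(8, -1), (-85 - 32)/(-108 + 36)) + 42070) = (-25285 + (-11812 + 14440))*(13*((-85 - 32)/(-108 + 36)) + 42070) = (-25285 + 2628)*(13*(-117/(-72)) + 42070) = -22657*(13*(-117*(-1/72)) + 42070) = -22657*(13*(13/8) + 42070) = -22657*(169/8 + 42070) = -22657*336729/8 = -7629268953/8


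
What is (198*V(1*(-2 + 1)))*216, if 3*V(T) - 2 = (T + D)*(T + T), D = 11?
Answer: -256608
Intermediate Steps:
V(T) = 2/3 + 2*T*(11 + T)/3 (V(T) = 2/3 + ((T + 11)*(T + T))/3 = 2/3 + ((11 + T)*(2*T))/3 = 2/3 + (2*T*(11 + T))/3 = 2/3 + 2*T*(11 + T)/3)
(198*V(1*(-2 + 1)))*216 = (198*(2/3 + 2*(1*(-2 + 1))**2/3 + 22*(1*(-2 + 1))/3))*216 = (198*(2/3 + 2*(1*(-1))**2/3 + 22*(1*(-1))/3))*216 = (198*(2/3 + (2/3)*(-1)**2 + (22/3)*(-1)))*216 = (198*(2/3 + (2/3)*1 - 22/3))*216 = (198*(2/3 + 2/3 - 22/3))*216 = (198*(-6))*216 = -1188*216 = -256608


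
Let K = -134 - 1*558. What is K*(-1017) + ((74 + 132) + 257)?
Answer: 704227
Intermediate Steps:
K = -692 (K = -134 - 558 = -692)
K*(-1017) + ((74 + 132) + 257) = -692*(-1017) + ((74 + 132) + 257) = 703764 + (206 + 257) = 703764 + 463 = 704227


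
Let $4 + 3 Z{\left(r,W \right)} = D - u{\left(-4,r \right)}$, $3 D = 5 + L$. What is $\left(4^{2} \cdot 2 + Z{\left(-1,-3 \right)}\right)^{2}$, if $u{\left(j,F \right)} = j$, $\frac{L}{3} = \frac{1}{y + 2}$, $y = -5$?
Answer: $\frac{85264}{81} \approx 1052.6$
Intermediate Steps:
$L = -1$ ($L = \frac{3}{-5 + 2} = \frac{3}{-3} = 3 \left(- \frac{1}{3}\right) = -1$)
$D = \frac{4}{3}$ ($D = \frac{5 - 1}{3} = \frac{1}{3} \cdot 4 = \frac{4}{3} \approx 1.3333$)
$Z{\left(r,W \right)} = \frac{4}{9}$ ($Z{\left(r,W \right)} = - \frac{4}{3} + \frac{\frac{4}{3} - -4}{3} = - \frac{4}{3} + \frac{\frac{4}{3} + 4}{3} = - \frac{4}{3} + \frac{1}{3} \cdot \frac{16}{3} = - \frac{4}{3} + \frac{16}{9} = \frac{4}{9}$)
$\left(4^{2} \cdot 2 + Z{\left(-1,-3 \right)}\right)^{2} = \left(4^{2} \cdot 2 + \frac{4}{9}\right)^{2} = \left(16 \cdot 2 + \frac{4}{9}\right)^{2} = \left(32 + \frac{4}{9}\right)^{2} = \left(\frac{292}{9}\right)^{2} = \frac{85264}{81}$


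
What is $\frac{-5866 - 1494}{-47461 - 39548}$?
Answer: $\frac{320}{3783} \approx 0.084589$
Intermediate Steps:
$\frac{-5866 - 1494}{-47461 - 39548} = - \frac{7360}{-47461 - 39548} = - \frac{7360}{-87009} = \left(-7360\right) \left(- \frac{1}{87009}\right) = \frac{320}{3783}$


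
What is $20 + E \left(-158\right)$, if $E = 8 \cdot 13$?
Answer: $-16412$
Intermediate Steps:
$E = 104$
$20 + E \left(-158\right) = 20 + 104 \left(-158\right) = 20 - 16432 = -16412$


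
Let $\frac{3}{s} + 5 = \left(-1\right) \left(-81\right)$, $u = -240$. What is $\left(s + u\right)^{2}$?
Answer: $\frac{332588169}{5776} \approx 57581.0$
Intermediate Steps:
$s = \frac{3}{76}$ ($s = \frac{3}{-5 - -81} = \frac{3}{-5 + 81} = \frac{3}{76} \approx 0.039474$)
$\left(s + u\right)^{2} = \left(\frac{3}{76} - 240\right)^{2} = \left(- \frac{18237}{76}\right)^{2} = \frac{332588169}{5776}$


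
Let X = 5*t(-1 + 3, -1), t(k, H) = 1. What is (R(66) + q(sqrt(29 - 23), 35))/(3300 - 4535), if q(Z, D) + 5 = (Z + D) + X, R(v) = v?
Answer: -101/1235 - sqrt(6)/1235 ≈ -0.083765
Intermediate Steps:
X = 5 (X = 5*1 = 5)
q(Z, D) = D + Z (q(Z, D) = -5 + ((Z + D) + 5) = -5 + ((D + Z) + 5) = -5 + (5 + D + Z) = D + Z)
(R(66) + q(sqrt(29 - 23), 35))/(3300 - 4535) = (66 + (35 + sqrt(29 - 23)))/(3300 - 4535) = (66 + (35 + sqrt(6)))/(-1235) = (101 + sqrt(6))*(-1/1235) = -101/1235 - sqrt(6)/1235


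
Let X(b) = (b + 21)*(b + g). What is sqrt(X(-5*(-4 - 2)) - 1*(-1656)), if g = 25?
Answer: sqrt(4461) ≈ 66.791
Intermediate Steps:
X(b) = (21 + b)*(25 + b) (X(b) = (b + 21)*(b + 25) = (21 + b)*(25 + b))
sqrt(X(-5*(-4 - 2)) - 1*(-1656)) = sqrt((525 + (-5*(-4 - 2))**2 + 46*(-5*(-4 - 2))) - 1*(-1656)) = sqrt((525 + (-5*(-6))**2 + 46*(-5*(-6))) + 1656) = sqrt((525 + 30**2 + 46*30) + 1656) = sqrt((525 + 900 + 1380) + 1656) = sqrt(2805 + 1656) = sqrt(4461)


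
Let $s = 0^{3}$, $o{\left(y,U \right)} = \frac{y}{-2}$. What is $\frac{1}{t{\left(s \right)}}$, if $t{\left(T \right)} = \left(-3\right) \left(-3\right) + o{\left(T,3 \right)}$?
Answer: $\frac{1}{9} \approx 0.11111$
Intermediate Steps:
$o{\left(y,U \right)} = - \frac{y}{2}$ ($o{\left(y,U \right)} = y \left(- \frac{1}{2}\right) = - \frac{y}{2}$)
$s = 0$
$t{\left(T \right)} = 9 - \frac{T}{2}$ ($t{\left(T \right)} = \left(-3\right) \left(-3\right) - \frac{T}{2} = 9 - \frac{T}{2}$)
$\frac{1}{t{\left(s \right)}} = \frac{1}{9 - 0} = \frac{1}{9 + 0} = \frac{1}{9}$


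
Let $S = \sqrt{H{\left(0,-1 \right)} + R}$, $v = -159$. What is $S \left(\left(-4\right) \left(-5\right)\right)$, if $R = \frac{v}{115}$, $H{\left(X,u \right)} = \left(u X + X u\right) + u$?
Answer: $\frac{4 i \sqrt{31510}}{23} \approx 30.871 i$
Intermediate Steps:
$H{\left(X,u \right)} = u + 2 X u$ ($H{\left(X,u \right)} = \left(X u + X u\right) + u = 2 X u + u = u + 2 X u$)
$R = - \frac{159}{115} \approx -1.3826$
$S = \frac{i \sqrt{31510}}{115}$ ($S = \sqrt{- (1 + 2 \cdot 0) - \frac{159}{115}} = \sqrt{- (1 + 0) - \frac{159}{115}} = \sqrt{\left(-1\right) 1 - \frac{159}{115}} = \sqrt{-1 - \frac{159}{115}} = \sqrt{- \frac{274}{115}} = \frac{i \sqrt{31510}}{115} \approx 1.5436 i$)
$S \left(\left(-4\right) \left(-5\right)\right) = \frac{i \sqrt{31510}}{115} \left(\left(-4\right) \left(-5\right)\right) = \frac{i \sqrt{31510}}{115} \cdot 20 = \frac{4 i \sqrt{31510}}{23}$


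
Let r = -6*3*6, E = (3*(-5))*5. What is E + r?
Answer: -183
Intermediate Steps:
E = -75 (E = -15*5 = -75)
r = -108 (r = -18*6 = -108)
E + r = -75 - 108 = -183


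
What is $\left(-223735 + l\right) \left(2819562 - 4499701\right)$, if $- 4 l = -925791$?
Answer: $- \frac{51833968289}{4} \approx -1.2958 \cdot 10^{10}$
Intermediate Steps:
$l = \frac{925791}{4}$ ($l = \left(- \frac{1}{4}\right) \left(-925791\right) = \frac{925791}{4} \approx 2.3145 \cdot 10^{5}$)
$\left(-223735 + l\right) \left(2819562 - 4499701\right) = \left(-223735 + \frac{925791}{4}\right) \left(2819562 - 4499701\right) = \frac{30851}{4} \left(-1680139\right) = - \frac{51833968289}{4}$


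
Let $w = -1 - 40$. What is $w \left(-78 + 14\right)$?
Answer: $2624$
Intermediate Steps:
$w = -41$
$w \left(-78 + 14\right) = - 41 \left(-78 + 14\right) = \left(-41\right) \left(-64\right) = 2624$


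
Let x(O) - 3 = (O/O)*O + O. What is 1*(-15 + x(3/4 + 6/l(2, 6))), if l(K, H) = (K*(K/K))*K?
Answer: -15/2 ≈ -7.5000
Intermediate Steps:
l(K, H) = K² (l(K, H) = (K*1)*K = K*K = K²)
x(O) = 3 + 2*O (x(O) = 3 + ((O/O)*O + O) = 3 + (1*O + O) = 3 + (O + O) = 3 + 2*O)
1*(-15 + x(3/4 + 6/l(2, 6))) = 1*(-15 + (3 + 2*(3/4 + 6/(2²)))) = 1*(-15 + (3 + 2*(3*(¼) + 6/4))) = 1*(-15 + (3 + 2*(¾ + 6*(¼)))) = 1*(-15 + (3 + 2*(¾ + 3/2))) = 1*(-15 + (3 + 2*(9/4))) = 1*(-15 + (3 + 9/2)) = 1*(-15 + 15/2) = 1*(-15/2) = -15/2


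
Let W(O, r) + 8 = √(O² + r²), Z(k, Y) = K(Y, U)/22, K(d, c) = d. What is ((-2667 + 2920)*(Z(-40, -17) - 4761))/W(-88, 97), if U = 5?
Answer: -419036/743 - 104759*√17153/1486 ≈ -9797.0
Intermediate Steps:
Z(k, Y) = Y/22
W(O, r) = -8 + √(O² + r²)
((-2667 + 2920)*(Z(-40, -17) - 4761))/W(-88, 97) = ((-2667 + 2920)*((1/22)*(-17) - 4761))/(-8 + √((-88)² + 97²)) = (253*(-17/22 - 4761))/(-8 + √(7744 + 9409)) = (253*(-104759/22))/(-8 + √17153) = -2409457/(2*(-8 + √17153))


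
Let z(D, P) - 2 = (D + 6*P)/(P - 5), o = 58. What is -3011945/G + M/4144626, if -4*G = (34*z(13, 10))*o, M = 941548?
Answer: 31227727495231/84796975647 ≈ 368.26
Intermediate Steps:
z(D, P) = 2 + (D + 6*P)/(-5 + P) (z(D, P) = 2 + (D + 6*P)/(P - 5) = 2 + (D + 6*P)/(-5 + P))
G = -40919/5 (G = -34*((-10 + 13 + 8*10)/(-5 + 10))*58/4 = -34*((-10 + 13 + 80)/5)*58/4 = -34*((⅕)*83)*58/4 = -34*(83/5)*58/4 = -1411*58/10 = -¼*163676/5 = -40919/5 ≈ -8183.8)
-3011945/G + M/4144626 = -3011945/(-40919/5) + 941548/4144626 = -3011945*(-5/40919) + 941548*(1/4144626) = 15059725/40919 + 470774/2072313 = 31227727495231/84796975647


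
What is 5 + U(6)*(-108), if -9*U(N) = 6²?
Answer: 437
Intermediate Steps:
U(N) = -4 (U(N) = -⅑*6² = -⅑*36 = -4)
5 + U(6)*(-108) = 5 - 4*(-108) = 5 + 432 = 437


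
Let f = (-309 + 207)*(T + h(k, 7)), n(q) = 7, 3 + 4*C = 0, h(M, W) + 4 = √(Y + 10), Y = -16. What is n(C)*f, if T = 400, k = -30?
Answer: -282744 - 714*I*√6 ≈ -2.8274e+5 - 1748.9*I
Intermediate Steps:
h(M, W) = -4 + I*√6 (h(M, W) = -4 + √(-16 + 10) = -4 + √(-6) = -4 + I*√6)
C = -¾ (C = -¾ + (¼)*0 = -¾ + 0 = -¾ ≈ -0.75000)
f = -40392 - 102*I*√6 (f = (-309 + 207)*(400 + (-4 + I*√6)) = -102*(396 + I*√6) = -40392 - 102*I*√6 ≈ -40392.0 - 249.85*I)
n(C)*f = 7*(-40392 - 102*I*√6) = -282744 - 714*I*√6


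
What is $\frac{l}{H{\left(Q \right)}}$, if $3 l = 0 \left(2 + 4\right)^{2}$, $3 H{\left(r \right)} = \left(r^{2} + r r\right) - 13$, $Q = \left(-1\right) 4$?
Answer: $0$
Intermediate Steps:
$Q = -4$
$H{\left(r \right)} = - \frac{13}{3} + \frac{2 r^{2}}{3}$ ($H{\left(r \right)} = \frac{\left(r^{2} + r r\right) - 13}{3} = \frac{\left(r^{2} + r^{2}\right) - 13}{3} = \frac{2 r^{2} - 13}{3} = \frac{-13 + 2 r^{2}}{3} = - \frac{13}{3} + \frac{2 r^{2}}{3}$)
$l = 0$ ($l = \frac{0 \left(2 + 4\right)^{2}}{3} = \frac{0 \cdot 6^{2}}{3} = \frac{0 \cdot 36}{3} = \frac{1}{3} \cdot 0 = 0$)
$\frac{l}{H{\left(Q \right)}} = \frac{0}{- \frac{13}{3} + \frac{2 \left(-4\right)^{2}}{3}} = \frac{0}{- \frac{13}{3} + \frac{2}{3} \cdot 16} = \frac{0}{- \frac{13}{3} + \frac{32}{3}} = \frac{0}{\frac{19}{3}} = 0 \cdot \frac{3}{19} = 0$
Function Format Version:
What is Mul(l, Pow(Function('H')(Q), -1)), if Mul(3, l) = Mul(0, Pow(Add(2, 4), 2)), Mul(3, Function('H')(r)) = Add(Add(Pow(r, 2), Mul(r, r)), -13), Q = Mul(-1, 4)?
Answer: 0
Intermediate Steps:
Q = -4
Function('H')(r) = Add(Rational(-13, 3), Mul(Rational(2, 3), Pow(r, 2))) (Function('H')(r) = Mul(Rational(1, 3), Add(Add(Pow(r, 2), Mul(r, r)), -13)) = Mul(Rational(1, 3), Add(Add(Pow(r, 2), Pow(r, 2)), -13)) = Mul(Rational(1, 3), Add(Mul(2, Pow(r, 2)), -13)) = Mul(Rational(1, 3), Add(-13, Mul(2, Pow(r, 2)))) = Add(Rational(-13, 3), Mul(Rational(2, 3), Pow(r, 2))))
l = 0 (l = Mul(Rational(1, 3), Mul(0, Pow(Add(2, 4), 2))) = Mul(Rational(1, 3), Mul(0, Pow(6, 2))) = Mul(Rational(1, 3), Mul(0, 36)) = Mul(Rational(1, 3), 0) = 0)
Mul(l, Pow(Function('H')(Q), -1)) = Mul(0, Pow(Add(Rational(-13, 3), Mul(Rational(2, 3), Pow(-4, 2))), -1)) = Mul(0, Pow(Add(Rational(-13, 3), Mul(Rational(2, 3), 16)), -1)) = Mul(0, Pow(Add(Rational(-13, 3), Rational(32, 3)), -1)) = Mul(0, Pow(Rational(19, 3), -1)) = Mul(0, Rational(3, 19)) = 0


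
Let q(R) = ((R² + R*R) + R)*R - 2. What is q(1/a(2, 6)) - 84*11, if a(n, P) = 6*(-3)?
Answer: -675052/729 ≈ -926.00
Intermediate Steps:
a(n, P) = -18
q(R) = -2 + R*(R + 2*R²) (q(R) = ((R² + R²) + R)*R - 2 = (2*R² + R)*R - 2 = (R + 2*R²)*R - 2 = R*(R + 2*R²) - 2 = -2 + R*(R + 2*R²))
q(1/a(2, 6)) - 84*11 = (-2 + (1/(-18))² + 2*(1/(-18))³) - 84*11 = (-2 + (1*(-1/18))² + 2*(1*(-1/18))³) - 924 = (-2 + (-1/18)² + 2*(-1/18)³) - 924 = (-2 + 1/324 + 2*(-1/5832)) - 924 = (-2 + 1/324 - 1/2916) - 924 = -1456/729 - 924 = -675052/729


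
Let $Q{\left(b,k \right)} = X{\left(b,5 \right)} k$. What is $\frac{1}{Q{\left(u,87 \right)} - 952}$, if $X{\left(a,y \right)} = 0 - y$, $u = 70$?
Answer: $- \frac{1}{1387} \approx -0.00072098$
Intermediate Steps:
$X{\left(a,y \right)} = - y$
$Q{\left(b,k \right)} = - 5 k$ ($Q{\left(b,k \right)} = \left(-1\right) 5 k = - 5 k$)
$\frac{1}{Q{\left(u,87 \right)} - 952} = \frac{1}{\left(-5\right) 87 - 952} = \frac{1}{-435 - 952} = \frac{1}{-1387} = - \frac{1}{1387}$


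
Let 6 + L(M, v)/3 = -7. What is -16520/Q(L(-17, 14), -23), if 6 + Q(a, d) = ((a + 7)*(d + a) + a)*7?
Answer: -16520/13609 ≈ -1.2139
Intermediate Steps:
L(M, v) = -39 (L(M, v) = -18 + 3*(-7) = -18 - 21 = -39)
Q(a, d) = -6 + 7*a + 7*(7 + a)*(a + d) (Q(a, d) = -6 + ((a + 7)*(d + a) + a)*7 = -6 + ((7 + a)*(a + d) + a)*7 = -6 + (a + (7 + a)*(a + d))*7 = -6 + (7*a + 7*(7 + a)*(a + d)) = -6 + 7*a + 7*(7 + a)*(a + d))
-16520/Q(L(-17, 14), -23) = -16520/(-6 + 7*(-39)² + 49*(-23) + 56*(-39) + 7*(-39)*(-23)) = -16520/(-6 + 7*1521 - 1127 - 2184 + 6279) = -16520/(-6 + 10647 - 1127 - 2184 + 6279) = -16520/13609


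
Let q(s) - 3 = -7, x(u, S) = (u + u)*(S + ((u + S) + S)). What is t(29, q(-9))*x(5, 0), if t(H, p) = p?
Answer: -200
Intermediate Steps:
x(u, S) = 2*u*(u + 3*S) (x(u, S) = (2*u)*(S + ((S + u) + S)) = (2*u)*(S + (u + 2*S)) = (2*u)*(u + 3*S) = 2*u*(u + 3*S))
q(s) = -4 (q(s) = 3 - 7 = -4)
t(29, q(-9))*x(5, 0) = -8*5*(5 + 3*0) = -8*5*(5 + 0) = -8*5*5 = -4*50 = -200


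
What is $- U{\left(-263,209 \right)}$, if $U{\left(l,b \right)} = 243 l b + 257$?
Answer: $13356724$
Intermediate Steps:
$U{\left(l,b \right)} = 257 + 243 b l$ ($U{\left(l,b \right)} = 243 b l + 257 = 257 + 243 b l$)
$- U{\left(-263,209 \right)} = - (257 + 243 \cdot 209 \left(-263\right)) = - (257 - 13356981) = \left(-1\right) \left(-13356724\right) = 13356724$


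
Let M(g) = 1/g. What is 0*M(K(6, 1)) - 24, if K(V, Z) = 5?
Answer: -24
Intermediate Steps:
M(g) = 1/g
0*M(K(6, 1)) - 24 = 0/5 - 24 = 0*(⅕) - 24 = 0 - 24 = -24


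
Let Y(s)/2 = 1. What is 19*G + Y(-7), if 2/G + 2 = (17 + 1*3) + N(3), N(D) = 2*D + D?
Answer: 92/27 ≈ 3.4074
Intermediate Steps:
N(D) = 3*D
Y(s) = 2 (Y(s) = 2*1 = 2)
G = 2/27 (G = 2/(-2 + ((17 + 1*3) + 3*3)) = 2/(-2 + ((17 + 3) + 9)) = 2/(-2 + (20 + 9)) = 2/(-2 + 29) = 2/27 ≈ 0.074074)
19*G + Y(-7) = 19*(2/27) + 2 = 38/27 + 2 = 92/27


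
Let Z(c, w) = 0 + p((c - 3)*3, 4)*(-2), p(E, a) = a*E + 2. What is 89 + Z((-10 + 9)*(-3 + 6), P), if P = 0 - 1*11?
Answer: 229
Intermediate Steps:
P = -11 (P = 0 - 11 = -11)
p(E, a) = 2 + E*a (p(E, a) = E*a + 2 = 2 + E*a)
Z(c, w) = 68 - 24*c (Z(c, w) = 0 + (2 + ((c - 3)*3)*4)*(-2) = 0 + (2 + ((-3 + c)*3)*4)*(-2) = 0 + (2 + (-9 + 3*c)*4)*(-2) = 0 + (2 + (-36 + 12*c))*(-2) = 0 + (-34 + 12*c)*(-2) = 0 + (68 - 24*c) = 68 - 24*c)
89 + Z((-10 + 9)*(-3 + 6), P) = 89 + (68 - 24*(-10 + 9)*(-3 + 6)) = 89 + (68 - (-24)*3) = 89 + (68 - 24*(-3)) = 89 + (68 + 72) = 89 + 140 = 229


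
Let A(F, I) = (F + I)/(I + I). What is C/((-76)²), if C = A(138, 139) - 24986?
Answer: -6945831/1605728 ≈ -4.3257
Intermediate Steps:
A(F, I) = (F + I)/(2*I) (A(F, I) = (F + I)/((2*I)) = (F + I)*(1/(2*I)) = (F + I)/(2*I))
C = -6945831/278 (C = (½)*(138 + 139)/139 - 24986 = (½)*(1/139)*277 - 24986 = 277/278 - 24986 = -6945831/278 ≈ -24985.)
C/((-76)²) = -6945831/(278*((-76)²)) = -6945831/278/5776 = -6945831/278*1/5776 = -6945831/1605728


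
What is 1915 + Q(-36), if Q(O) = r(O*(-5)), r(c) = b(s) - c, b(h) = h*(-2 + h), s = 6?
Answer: 1759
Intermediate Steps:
r(c) = 24 - c (r(c) = 6*(-2 + 6) - c = 6*4 - c = 24 - c)
Q(O) = 24 + 5*O (Q(O) = 24 - O*(-5) = 24 - (-5)*O = 24 + 5*O)
1915 + Q(-36) = 1915 + (24 + 5*(-36)) = 1915 + (24 - 180) = 1915 - 156 = 1759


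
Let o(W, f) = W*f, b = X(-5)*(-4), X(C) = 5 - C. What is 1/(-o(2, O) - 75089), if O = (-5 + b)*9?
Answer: -1/74279 ≈ -1.3463e-5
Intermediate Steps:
b = -40 (b = (5 - 1*(-5))*(-4) = (5 + 5)*(-4) = 10*(-4) = -40)
O = -405 (O = (-5 - 40)*9 = -45*9 = -405)
1/(-o(2, O) - 75089) = 1/(-2*(-405) - 75089) = 1/(-1*(-810) - 75089) = 1/(810 - 75089) = 1/(-74279) = -1/74279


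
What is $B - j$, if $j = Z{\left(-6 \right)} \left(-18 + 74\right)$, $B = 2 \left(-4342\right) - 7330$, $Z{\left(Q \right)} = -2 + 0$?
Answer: $-15902$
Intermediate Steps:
$Z{\left(Q \right)} = -2$
$B = -16014$ ($B = -8684 - 7330 = -16014$)
$j = -112$ ($j = - 2 \left(-18 + 74\right) = \left(-2\right) 56 = -112$)
$B - j = -16014 - -112 = -16014 + 112 = -15902$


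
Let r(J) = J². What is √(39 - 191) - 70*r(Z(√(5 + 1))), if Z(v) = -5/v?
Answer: -875/3 + 2*I*√38 ≈ -291.67 + 12.329*I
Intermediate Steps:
√(39 - 191) - 70*r(Z(√(5 + 1))) = √(39 - 191) - 70*25/(5 + 1) = √(-152) - 70*(-5*√6/6)² = 2*I*√38 - 70*(-5*√6/6)² = 2*I*√38 - 70*25/6 = 2*I*√38 - 875/3 = -875/3 + 2*I*√38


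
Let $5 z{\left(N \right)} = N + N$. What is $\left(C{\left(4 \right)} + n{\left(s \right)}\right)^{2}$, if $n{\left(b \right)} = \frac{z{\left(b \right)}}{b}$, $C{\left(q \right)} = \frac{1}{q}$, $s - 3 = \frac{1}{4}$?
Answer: $\frac{169}{400} \approx 0.4225$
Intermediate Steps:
$z{\left(N \right)} = \frac{2 N}{5}$ ($z{\left(N \right)} = \frac{N + N}{5} = \frac{2 N}{5}$)
$s = \frac{13}{4}$ ($s = 3 + \frac{1}{4} = \frac{13}{4} \approx 3.25$)
$n{\left(b \right)} = \frac{2}{5}$ ($n{\left(b \right)} = \frac{\frac{2}{5} b}{b} = \frac{2}{5}$)
$\left(C{\left(4 \right)} + n{\left(s \right)}\right)^{2} = \left(\frac{1}{4} + \frac{2}{5}\right)^{2} = \left(\frac{13}{20}\right)^{2} = \frac{169}{400}$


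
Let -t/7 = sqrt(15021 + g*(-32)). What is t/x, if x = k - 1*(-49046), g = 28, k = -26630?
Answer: -35*sqrt(565)/22416 ≈ -0.037114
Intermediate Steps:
t = -35*sqrt(565) (t = -7*sqrt(15021 + 28*(-32)) = -7*sqrt(15021 - 896) = -35*sqrt(565) ≈ -831.94)
x = 22416 (x = -26630 - 1*(-49046) = -26630 + 49046 = 22416)
t/x = -35*sqrt(565)/22416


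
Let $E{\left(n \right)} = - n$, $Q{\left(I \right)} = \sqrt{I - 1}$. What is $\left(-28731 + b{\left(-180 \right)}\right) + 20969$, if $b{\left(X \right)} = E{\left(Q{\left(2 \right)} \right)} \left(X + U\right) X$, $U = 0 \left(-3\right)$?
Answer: $-40162$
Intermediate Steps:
$Q{\left(I \right)} = \sqrt{-1 + I}$
$U = 0$
$b{\left(X \right)} = - X^{2}$ ($b{\left(X \right)} = - \sqrt{-1 + 2} \left(X + 0\right) X = - \sqrt{1} X X = \left(-1\right) 1 X X = - X X = - X^{2}$)
$\left(-28731 + b{\left(-180 \right)}\right) + 20969 = \left(-28731 - \left(-180\right)^{2}\right) + 20969 = \left(-28731 - 32400\right) + 20969 = -61131 + 20969 = -40162$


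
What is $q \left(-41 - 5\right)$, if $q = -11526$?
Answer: $530196$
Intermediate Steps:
$q \left(-41 - 5\right) = - 11526 \left(-41 - 5\right) = \left(-11526\right) \left(-46\right) = 530196$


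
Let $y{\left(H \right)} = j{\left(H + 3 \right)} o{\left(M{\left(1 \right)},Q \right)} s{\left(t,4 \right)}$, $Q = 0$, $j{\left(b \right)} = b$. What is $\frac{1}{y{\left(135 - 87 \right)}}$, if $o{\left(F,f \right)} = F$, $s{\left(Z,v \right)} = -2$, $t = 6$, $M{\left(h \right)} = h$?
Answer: $- \frac{1}{102} \approx -0.0098039$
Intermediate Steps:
$y{\left(H \right)} = -6 - 2 H$ ($y{\left(H \right)} = \left(H + 3\right) 1 \left(-2\right) = \left(3 + H\right) 1 \left(-2\right) = \left(3 + H\right) \left(-2\right) = -6 - 2 H$)
$\frac{1}{y{\left(135 - 87 \right)}} = \frac{1}{-6 - 2 \left(135 - 87\right)} = \frac{1}{-6 - 96} = \frac{1}{-102} = - \frac{1}{102}$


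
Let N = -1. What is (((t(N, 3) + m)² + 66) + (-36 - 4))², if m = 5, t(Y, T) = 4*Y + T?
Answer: 1764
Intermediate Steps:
t(Y, T) = T + 4*Y
(((t(N, 3) + m)² + 66) + (-36 - 4))² = ((((3 + 4*(-1)) + 5)² + 66) + (-36 - 4))² = ((((3 - 4) + 5)² + 66) - 40)² = (((-1 + 5)² + 66) - 40)² = ((4² + 66) - 40)² = ((16 + 66) - 40)² = (82 - 40)² = 42² = 1764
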